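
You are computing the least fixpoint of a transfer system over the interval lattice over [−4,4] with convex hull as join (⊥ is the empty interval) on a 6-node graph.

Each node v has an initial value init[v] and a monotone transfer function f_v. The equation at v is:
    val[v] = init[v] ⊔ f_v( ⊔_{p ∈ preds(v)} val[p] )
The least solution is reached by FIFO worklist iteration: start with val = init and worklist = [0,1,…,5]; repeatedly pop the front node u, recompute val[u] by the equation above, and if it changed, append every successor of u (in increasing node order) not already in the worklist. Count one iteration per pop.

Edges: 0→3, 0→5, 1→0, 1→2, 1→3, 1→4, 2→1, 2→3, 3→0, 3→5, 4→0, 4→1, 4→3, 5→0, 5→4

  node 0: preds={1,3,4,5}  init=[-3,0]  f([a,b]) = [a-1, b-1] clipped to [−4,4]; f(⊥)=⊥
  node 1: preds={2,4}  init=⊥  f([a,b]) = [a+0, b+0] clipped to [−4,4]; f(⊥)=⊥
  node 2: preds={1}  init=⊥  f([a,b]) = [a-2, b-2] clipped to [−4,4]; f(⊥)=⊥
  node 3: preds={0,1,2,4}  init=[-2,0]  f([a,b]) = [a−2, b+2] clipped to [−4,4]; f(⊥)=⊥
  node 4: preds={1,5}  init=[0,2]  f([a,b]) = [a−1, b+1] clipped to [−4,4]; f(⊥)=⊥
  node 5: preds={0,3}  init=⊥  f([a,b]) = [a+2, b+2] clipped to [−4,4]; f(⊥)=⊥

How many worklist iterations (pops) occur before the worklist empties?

21

Worklist (21 pops):
  #1 pop 0: in=[-2,2] → [-3,1] (was [-3,0]); enqueue []
  #2 pop 1: in=[0,2] → [0,2] (was ⊥); enqueue [0]
  #3 pop 2: in=[0,2] → [-2,0] (was ⊥); enqueue [1]
  #4 pop 3: in=[-3,2] → [-4,4] (was [-2,0]); enqueue []
  #5 pop 4: in=[0,2] → [-1,3] (was [0,2]); enqueue [3]
  #6 pop 5: in=[-4,4] → [-2,4] (was ⊥); enqueue [4]
  #7 pop 0: in=[-4,4] → [-4,3] (was [-3,1]); enqueue [5]
  #8 pop 1: in=[-2,3] → [-2,3] (was [0,2]); enqueue [0,2]
  #9 pop 3: in=[-4,3] → [-4,4] (no change)
  #10 pop 4: in=[-2,4] → [-3,4] (was [-1,3]); enqueue [1,3]
  #11 pop 5: in=[-4,4] → [-2,4] (no change)
  #12 pop 0: in=[-4,4] → [-4,3] (no change)
  #13 pop 2: in=[-2,3] → [-4,1] (was [-2,0]); enqueue []
  #14 pop 1: in=[-4,4] → [-4,4] (was [-2,3]); enqueue [0,2,4]
  #15 pop 3: in=[-4,4] → [-4,4] (no change)
  #16 pop 0: in=[-4,4] → [-4,3] (no change)
  #17 pop 2: in=[-4,4] → [-4,2] (was [-4,1]); enqueue [1,3]
  #18 pop 4: in=[-4,4] → [-4,4] (was [-3,4]); enqueue [0]
  #19 pop 1: in=[-4,4] → [-4,4] (no change)
  #20 pop 3: in=[-4,4] → [-4,4] (no change)
  #21 pop 0: in=[-4,4] → [-4,3] (no change)

Fixpoint:
  val[0] = [-4,3]
  val[1] = [-4,4]
  val[2] = [-4,2]
  val[3] = [-4,4]
  val[4] = [-4,4]
  val[5] = [-2,4]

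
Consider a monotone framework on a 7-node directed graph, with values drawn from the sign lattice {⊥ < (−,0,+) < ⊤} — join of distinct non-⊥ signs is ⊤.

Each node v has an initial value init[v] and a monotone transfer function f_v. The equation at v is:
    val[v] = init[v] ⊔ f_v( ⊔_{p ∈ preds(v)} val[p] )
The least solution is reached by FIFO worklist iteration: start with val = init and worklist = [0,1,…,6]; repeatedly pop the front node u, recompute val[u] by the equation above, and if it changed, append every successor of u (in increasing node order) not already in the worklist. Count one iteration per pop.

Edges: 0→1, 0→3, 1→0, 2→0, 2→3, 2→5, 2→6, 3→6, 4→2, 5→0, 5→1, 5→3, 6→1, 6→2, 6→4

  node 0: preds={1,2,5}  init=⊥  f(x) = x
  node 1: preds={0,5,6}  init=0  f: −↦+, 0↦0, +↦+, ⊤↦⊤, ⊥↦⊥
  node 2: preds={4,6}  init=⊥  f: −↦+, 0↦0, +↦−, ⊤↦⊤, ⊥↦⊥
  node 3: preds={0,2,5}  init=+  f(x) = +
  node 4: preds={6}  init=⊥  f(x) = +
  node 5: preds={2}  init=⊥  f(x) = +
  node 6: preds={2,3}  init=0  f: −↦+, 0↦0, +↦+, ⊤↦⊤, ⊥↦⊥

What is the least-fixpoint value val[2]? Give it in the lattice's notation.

Worklist (15 pops):
  #1 pop 0: in=0 → 0 (was ⊥); enqueue []
  #2 pop 1: in=0 → 0 (no change)
  #3 pop 2: in=0 → 0 (was ⊥); enqueue [0]
  #4 pop 3: in=0 → + (no change)
  #5 pop 4: in=0 → + (was ⊥); enqueue [2]
  #6 pop 5: in=0 → + (was ⊥); enqueue [1,3]
  #7 pop 6: in=⊤ → ⊤ (was 0); enqueue [4]
  #8 pop 0: in=⊤ → ⊤ (was 0); enqueue []
  #9 pop 2: in=⊤ → ⊤ (was 0); enqueue [0,5,6]
  #10 pop 1: in=⊤ → ⊤ (was 0); enqueue []
  #11 pop 3: in=⊤ → + (no change)
  #12 pop 4: in=⊤ → + (no change)
  #13 pop 0: in=⊤ → ⊤ (no change)
  #14 pop 5: in=⊤ → + (no change)
  #15 pop 6: in=⊤ → ⊤ (no change)

Fixpoint:
  val[0] = ⊤
  val[1] = ⊤
  val[2] = ⊤
  val[3] = +
  val[4] = +
  val[5] = +
  val[6] = ⊤

⊤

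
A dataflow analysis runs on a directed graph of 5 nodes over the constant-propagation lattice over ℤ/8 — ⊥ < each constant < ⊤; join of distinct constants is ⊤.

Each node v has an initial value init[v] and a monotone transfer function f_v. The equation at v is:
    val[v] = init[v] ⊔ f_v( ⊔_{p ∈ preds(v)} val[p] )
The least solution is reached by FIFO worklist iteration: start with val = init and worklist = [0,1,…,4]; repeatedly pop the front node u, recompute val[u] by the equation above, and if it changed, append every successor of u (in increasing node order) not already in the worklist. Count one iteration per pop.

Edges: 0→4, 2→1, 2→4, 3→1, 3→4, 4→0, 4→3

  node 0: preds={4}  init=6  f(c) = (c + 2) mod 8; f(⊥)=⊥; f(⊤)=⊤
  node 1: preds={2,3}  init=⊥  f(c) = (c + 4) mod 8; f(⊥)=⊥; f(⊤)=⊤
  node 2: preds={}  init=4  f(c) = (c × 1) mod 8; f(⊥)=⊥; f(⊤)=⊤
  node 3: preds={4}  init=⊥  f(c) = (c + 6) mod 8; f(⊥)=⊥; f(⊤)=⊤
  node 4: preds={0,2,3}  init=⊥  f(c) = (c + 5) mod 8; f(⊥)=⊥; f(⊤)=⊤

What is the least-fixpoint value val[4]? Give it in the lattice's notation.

Worklist (9 pops):
  #1 pop 0: in=⊥ → 6 (no change)
  #2 pop 1: in=4 → 0 (was ⊥); enqueue []
  #3 pop 2: in=⊥ → 4 (no change)
  #4 pop 3: in=⊥ → ⊥ (no change)
  #5 pop 4: in=⊤ → ⊤ (was ⊥); enqueue [0,3]
  #6 pop 0: in=⊤ → ⊤ (was 6); enqueue [4]
  #7 pop 3: in=⊤ → ⊤ (was ⊥); enqueue [1]
  #8 pop 4: in=⊤ → ⊤ (no change)
  #9 pop 1: in=⊤ → ⊤ (was 0); enqueue []

Fixpoint:
  val[0] = ⊤
  val[1] = ⊤
  val[2] = 4
  val[3] = ⊤
  val[4] = ⊤

⊤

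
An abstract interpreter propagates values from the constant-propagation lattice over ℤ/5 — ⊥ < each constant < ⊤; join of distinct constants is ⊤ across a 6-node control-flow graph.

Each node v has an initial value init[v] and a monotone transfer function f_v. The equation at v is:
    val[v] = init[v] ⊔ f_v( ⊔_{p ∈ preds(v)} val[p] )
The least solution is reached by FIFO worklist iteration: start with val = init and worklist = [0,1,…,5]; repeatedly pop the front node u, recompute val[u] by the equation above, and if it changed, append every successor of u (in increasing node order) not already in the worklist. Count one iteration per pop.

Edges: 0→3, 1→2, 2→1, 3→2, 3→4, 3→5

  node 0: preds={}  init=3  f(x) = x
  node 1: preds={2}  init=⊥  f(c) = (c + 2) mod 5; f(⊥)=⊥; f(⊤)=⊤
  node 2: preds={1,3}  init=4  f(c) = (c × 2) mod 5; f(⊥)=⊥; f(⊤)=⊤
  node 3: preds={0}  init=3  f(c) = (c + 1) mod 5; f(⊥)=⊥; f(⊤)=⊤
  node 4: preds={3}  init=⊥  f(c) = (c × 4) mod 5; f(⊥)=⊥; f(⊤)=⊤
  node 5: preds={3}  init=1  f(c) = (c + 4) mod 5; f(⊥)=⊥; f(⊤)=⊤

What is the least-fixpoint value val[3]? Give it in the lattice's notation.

⊤

Trace (8 dequeues):
  [1] u=0 | in ⊥ | out 3 | ==
  [2] u=1 | in 4 | out 1 | prev ⊥ | push {}
  [3] u=2 | in ⊤ | out ⊤ | prev 4 | push {1}
  [4] u=3 | in 3 | out ⊤ | prev 3 | push {2}
  [5] u=4 | in ⊤ | out ⊤ | prev ⊥ | push {}
  [6] u=5 | in ⊤ | out ⊤ | prev 1 | push {}
  [7] u=1 | in ⊤ | out ⊤ | prev 1 | push {}
  [8] u=2 | in ⊤ | out ⊤ | ==

Converged values:
  [0] 3
  [1] ⊤
  [2] ⊤
  [3] ⊤
  [4] ⊤
  [5] ⊤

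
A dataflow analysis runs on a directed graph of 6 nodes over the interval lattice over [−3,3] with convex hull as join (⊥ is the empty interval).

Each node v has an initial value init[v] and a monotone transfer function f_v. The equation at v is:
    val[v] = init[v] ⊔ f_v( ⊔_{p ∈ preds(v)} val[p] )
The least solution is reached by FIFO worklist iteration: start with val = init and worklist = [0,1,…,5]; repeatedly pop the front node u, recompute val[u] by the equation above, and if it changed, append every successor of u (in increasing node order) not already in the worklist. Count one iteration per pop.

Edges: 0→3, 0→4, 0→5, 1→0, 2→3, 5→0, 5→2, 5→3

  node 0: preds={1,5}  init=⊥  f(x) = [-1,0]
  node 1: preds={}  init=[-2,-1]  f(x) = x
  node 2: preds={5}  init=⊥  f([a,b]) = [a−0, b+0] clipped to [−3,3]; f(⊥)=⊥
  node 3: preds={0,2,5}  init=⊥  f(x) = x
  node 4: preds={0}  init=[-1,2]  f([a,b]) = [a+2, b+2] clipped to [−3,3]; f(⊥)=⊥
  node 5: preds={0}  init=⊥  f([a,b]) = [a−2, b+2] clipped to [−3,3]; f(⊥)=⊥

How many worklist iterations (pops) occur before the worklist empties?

Worklist (9 pops):
  #1 pop 0: in=[-2,-1] → [-1,0] (was ⊥); enqueue []
  #2 pop 1: in=⊥ → [-2,-1] (no change)
  #3 pop 2: in=⊥ → ⊥ (no change)
  #4 pop 3: in=[-1,0] → [-1,0] (was ⊥); enqueue []
  #5 pop 4: in=[-1,0] → [-1,2] (no change)
  #6 pop 5: in=[-1,0] → [-3,2] (was ⊥); enqueue [0,2,3]
  #7 pop 0: in=[-3,2] → [-1,0] (no change)
  #8 pop 2: in=[-3,2] → [-3,2] (was ⊥); enqueue []
  #9 pop 3: in=[-3,2] → [-3,2] (was [-1,0]); enqueue []

Fixpoint:
  val[0] = [-1,0]
  val[1] = [-2,-1]
  val[2] = [-3,2]
  val[3] = [-3,2]
  val[4] = [-1,2]
  val[5] = [-3,2]

9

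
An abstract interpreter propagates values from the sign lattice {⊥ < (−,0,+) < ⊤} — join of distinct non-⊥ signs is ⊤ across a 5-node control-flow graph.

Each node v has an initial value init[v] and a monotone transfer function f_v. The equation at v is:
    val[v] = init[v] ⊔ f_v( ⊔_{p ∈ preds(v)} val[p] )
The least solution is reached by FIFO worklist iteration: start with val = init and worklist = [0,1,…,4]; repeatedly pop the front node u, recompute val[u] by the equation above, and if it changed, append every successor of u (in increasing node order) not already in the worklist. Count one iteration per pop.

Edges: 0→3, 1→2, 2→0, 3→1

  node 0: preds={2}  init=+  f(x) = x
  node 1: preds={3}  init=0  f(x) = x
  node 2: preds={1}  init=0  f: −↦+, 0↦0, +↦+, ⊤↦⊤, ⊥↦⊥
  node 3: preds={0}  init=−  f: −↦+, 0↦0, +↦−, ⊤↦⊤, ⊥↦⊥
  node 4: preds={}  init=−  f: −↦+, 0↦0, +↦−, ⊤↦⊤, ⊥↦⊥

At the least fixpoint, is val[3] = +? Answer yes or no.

no

Trace (7 dequeues):
  [1] u=0 | in 0 | out ⊤ | prev + | push {}
  [2] u=1 | in − | out ⊤ | prev 0 | push {}
  [3] u=2 | in ⊤ | out ⊤ | prev 0 | push {0}
  [4] u=3 | in ⊤ | out ⊤ | prev − | push {1}
  [5] u=4 | in ⊥ | out − | ==
  [6] u=0 | in ⊤ | out ⊤ | ==
  [7] u=1 | in ⊤ | out ⊤ | ==

Converged values:
  [0] ⊤
  [1] ⊤
  [2] ⊤
  [3] ⊤
  [4] −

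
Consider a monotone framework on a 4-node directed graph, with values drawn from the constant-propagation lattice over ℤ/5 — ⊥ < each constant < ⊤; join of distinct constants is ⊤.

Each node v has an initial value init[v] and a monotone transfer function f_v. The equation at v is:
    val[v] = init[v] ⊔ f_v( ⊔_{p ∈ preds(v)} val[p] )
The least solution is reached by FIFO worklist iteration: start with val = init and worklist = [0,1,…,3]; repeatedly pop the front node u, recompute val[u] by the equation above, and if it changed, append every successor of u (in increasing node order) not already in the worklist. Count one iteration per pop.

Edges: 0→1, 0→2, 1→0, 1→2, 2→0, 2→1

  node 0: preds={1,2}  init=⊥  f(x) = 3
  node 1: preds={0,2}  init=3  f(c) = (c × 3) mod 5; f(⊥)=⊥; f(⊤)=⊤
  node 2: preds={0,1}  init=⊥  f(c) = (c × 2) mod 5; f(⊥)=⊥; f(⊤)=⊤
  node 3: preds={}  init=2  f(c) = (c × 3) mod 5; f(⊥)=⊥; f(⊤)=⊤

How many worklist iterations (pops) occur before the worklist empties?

6

Worklist (6 pops):
  #1 pop 0: in=3 → 3 (was ⊥); enqueue []
  #2 pop 1: in=3 → ⊤ (was 3); enqueue [0]
  #3 pop 2: in=⊤ → ⊤ (was ⊥); enqueue [1]
  #4 pop 3: in=⊥ → 2 (no change)
  #5 pop 0: in=⊤ → 3 (no change)
  #6 pop 1: in=⊤ → ⊤ (no change)

Fixpoint:
  val[0] = 3
  val[1] = ⊤
  val[2] = ⊤
  val[3] = 2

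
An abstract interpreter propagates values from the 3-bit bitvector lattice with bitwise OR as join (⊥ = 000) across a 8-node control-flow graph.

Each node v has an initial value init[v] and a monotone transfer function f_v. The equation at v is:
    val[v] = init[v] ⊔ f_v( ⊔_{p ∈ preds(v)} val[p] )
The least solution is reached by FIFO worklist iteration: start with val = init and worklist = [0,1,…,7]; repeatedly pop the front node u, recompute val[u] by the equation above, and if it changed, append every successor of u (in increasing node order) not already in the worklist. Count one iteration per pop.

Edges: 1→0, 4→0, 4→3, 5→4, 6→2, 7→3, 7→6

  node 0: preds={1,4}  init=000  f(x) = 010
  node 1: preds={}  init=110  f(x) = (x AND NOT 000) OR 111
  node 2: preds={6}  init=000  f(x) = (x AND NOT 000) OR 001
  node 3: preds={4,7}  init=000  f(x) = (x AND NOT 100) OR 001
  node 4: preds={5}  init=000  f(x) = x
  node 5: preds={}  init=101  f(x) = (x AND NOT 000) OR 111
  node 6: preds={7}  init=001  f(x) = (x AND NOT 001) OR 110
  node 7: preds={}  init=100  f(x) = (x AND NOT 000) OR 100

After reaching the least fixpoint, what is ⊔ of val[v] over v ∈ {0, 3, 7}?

Trace (14 dequeues):
  [1] u=0 | in 110 | out 010 | prev 000 | push {}
  [2] u=1 | in 000 | out 111 | prev 110 | push {0}
  [3] u=2 | in 001 | out 001 | prev 000 | push {}
  [4] u=3 | in 100 | out 001 | prev 000 | push {}
  [5] u=4 | in 101 | out 101 | prev 000 | push {3}
  [6] u=5 | in 000 | out 111 | prev 101 | push {4}
  [7] u=6 | in 100 | out 111 | prev 001 | push {2}
  [8] u=7 | in 000 | out 100 | ==
  [9] u=0 | in 111 | out 010 | ==
  [10] u=3 | in 101 | out 001 | ==
  [11] u=4 | in 111 | out 111 | prev 101 | push {0,3}
  [12] u=2 | in 111 | out 111 | prev 001 | push {}
  [13] u=0 | in 111 | out 010 | ==
  [14] u=3 | in 111 | out 011 | prev 001 | push {}

Converged values:
  [0] 010
  [1] 111
  [2] 111
  [3] 011
  [4] 111
  [5] 111
  [6] 111
  [7] 100

111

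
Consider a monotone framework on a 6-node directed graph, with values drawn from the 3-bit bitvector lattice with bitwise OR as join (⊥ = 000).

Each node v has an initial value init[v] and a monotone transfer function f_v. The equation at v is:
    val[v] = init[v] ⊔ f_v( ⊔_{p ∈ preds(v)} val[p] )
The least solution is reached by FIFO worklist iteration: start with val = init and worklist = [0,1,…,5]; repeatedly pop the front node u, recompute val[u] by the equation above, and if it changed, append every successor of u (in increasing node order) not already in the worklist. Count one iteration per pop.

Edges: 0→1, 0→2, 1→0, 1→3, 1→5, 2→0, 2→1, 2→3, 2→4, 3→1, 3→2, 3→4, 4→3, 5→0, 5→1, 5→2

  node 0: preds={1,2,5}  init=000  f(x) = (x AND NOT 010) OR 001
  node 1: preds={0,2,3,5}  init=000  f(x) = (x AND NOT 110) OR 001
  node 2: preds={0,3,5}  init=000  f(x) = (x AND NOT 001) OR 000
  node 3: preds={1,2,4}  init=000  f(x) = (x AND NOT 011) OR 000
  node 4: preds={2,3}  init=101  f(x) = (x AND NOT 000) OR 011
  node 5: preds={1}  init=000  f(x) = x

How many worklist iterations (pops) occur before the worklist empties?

14

Iteration log — 14 steps:
  step 1. node 0  ⊔preds=000  new=001  old=000  +wl: 
  step 2. node 1  ⊔preds=001  new=001  old=000  +wl: 0
  step 3. node 2  ⊔preds=001  new=000  stable
  step 4. node 3  ⊔preds=101  new=100  old=000  +wl: 1,2
  step 5. node 4  ⊔preds=100  new=111  old=101  +wl: 3
  step 6. node 5  ⊔preds=001  new=001  old=000  +wl: 
  step 7. node 0  ⊔preds=001  new=001  stable
  step 8. node 1  ⊔preds=101  new=001  stable
  step 9. node 2  ⊔preds=101  new=100  old=000  +wl: 0,1,4
  step 10. node 3  ⊔preds=111  new=100  stable
  step 11. node 0  ⊔preds=101  new=101  old=001  +wl: 2
  step 12. node 1  ⊔preds=101  new=001  stable
  step 13. node 4  ⊔preds=100  new=111  stable
  step 14. node 2  ⊔preds=101  new=100  stable

Least fixpoint reached:
  node 0: 101
  node 1: 001
  node 2: 100
  node 3: 100
  node 4: 111
  node 5: 001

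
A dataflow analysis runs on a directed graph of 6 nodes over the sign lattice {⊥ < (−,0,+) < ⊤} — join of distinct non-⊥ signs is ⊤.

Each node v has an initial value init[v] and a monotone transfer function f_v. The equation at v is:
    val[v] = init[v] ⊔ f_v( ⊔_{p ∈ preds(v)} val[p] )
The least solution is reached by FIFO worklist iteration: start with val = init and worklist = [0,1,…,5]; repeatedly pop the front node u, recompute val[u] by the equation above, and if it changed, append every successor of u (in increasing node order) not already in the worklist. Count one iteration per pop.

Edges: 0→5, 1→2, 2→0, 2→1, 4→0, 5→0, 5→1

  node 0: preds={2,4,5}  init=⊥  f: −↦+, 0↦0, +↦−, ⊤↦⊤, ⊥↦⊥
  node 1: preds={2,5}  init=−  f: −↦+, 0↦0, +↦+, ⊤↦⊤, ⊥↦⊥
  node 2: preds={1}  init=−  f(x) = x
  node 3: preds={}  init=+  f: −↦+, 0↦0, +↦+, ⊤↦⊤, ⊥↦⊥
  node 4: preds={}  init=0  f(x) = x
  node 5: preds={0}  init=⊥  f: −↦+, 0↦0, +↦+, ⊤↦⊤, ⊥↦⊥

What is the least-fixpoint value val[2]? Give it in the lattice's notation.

Trace (8 dequeues):
  [1] u=0 | in ⊤ | out ⊤ | prev ⊥ | push {}
  [2] u=1 | in − | out ⊤ | prev − | push {}
  [3] u=2 | in ⊤ | out ⊤ | prev − | push {0,1}
  [4] u=3 | in ⊥ | out + | ==
  [5] u=4 | in ⊥ | out 0 | ==
  [6] u=5 | in ⊤ | out ⊤ | prev ⊥ | push {}
  [7] u=0 | in ⊤ | out ⊤ | ==
  [8] u=1 | in ⊤ | out ⊤ | ==

Converged values:
  [0] ⊤
  [1] ⊤
  [2] ⊤
  [3] +
  [4] 0
  [5] ⊤

⊤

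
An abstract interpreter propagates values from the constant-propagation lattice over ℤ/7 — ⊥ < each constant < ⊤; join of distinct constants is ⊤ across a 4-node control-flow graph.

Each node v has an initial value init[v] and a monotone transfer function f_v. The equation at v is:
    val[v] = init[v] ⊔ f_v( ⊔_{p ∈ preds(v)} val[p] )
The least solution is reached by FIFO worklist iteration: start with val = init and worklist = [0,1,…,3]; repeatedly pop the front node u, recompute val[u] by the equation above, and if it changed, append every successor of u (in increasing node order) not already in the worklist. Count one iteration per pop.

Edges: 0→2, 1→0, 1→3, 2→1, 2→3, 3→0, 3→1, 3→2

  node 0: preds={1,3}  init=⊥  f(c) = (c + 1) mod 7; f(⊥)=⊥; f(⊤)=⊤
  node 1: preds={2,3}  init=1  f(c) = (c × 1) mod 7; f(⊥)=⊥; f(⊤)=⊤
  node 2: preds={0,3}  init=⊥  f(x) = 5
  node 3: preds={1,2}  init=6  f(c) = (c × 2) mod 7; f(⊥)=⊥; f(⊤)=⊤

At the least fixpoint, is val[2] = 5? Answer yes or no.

Trace (7 dequeues):
  [1] u=0 | in ⊤ | out ⊤ | prev ⊥ | push {}
  [2] u=1 | in 6 | out ⊤ | prev 1 | push {0}
  [3] u=2 | in ⊤ | out 5 | prev ⊥ | push {1}
  [4] u=3 | in ⊤ | out ⊤ | prev 6 | push {2}
  [5] u=0 | in ⊤ | out ⊤ | ==
  [6] u=1 | in ⊤ | out ⊤ | ==
  [7] u=2 | in ⊤ | out 5 | ==

Converged values:
  [0] ⊤
  [1] ⊤
  [2] 5
  [3] ⊤

yes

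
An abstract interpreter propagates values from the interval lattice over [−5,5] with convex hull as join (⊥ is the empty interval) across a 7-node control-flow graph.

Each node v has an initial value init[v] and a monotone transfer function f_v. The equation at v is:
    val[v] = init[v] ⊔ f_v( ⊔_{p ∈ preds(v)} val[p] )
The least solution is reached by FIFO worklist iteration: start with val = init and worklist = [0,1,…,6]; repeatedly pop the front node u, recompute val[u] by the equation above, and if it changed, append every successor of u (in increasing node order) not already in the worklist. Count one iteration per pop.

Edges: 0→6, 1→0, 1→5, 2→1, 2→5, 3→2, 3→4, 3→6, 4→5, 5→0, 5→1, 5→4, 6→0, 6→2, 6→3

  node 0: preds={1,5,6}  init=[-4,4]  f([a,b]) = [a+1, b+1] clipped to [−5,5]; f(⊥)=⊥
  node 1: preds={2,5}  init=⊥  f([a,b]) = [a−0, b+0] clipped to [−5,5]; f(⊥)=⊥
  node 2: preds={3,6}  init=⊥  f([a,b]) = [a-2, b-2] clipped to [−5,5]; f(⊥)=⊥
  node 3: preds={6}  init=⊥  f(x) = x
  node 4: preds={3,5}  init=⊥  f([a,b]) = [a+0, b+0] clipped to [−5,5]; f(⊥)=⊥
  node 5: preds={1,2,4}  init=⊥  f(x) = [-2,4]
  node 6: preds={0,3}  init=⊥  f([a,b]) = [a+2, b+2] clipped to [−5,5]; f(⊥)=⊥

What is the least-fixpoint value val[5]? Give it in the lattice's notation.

Worklist (20 pops):
  #1 pop 0: in=⊥ → [-4,4] (no change)
  #2 pop 1: in=⊥ → ⊥ (no change)
  #3 pop 2: in=⊥ → ⊥ (no change)
  #4 pop 3: in=⊥ → ⊥ (no change)
  #5 pop 4: in=⊥ → ⊥ (no change)
  #6 pop 5: in=⊥ → [-2,4] (was ⊥); enqueue [0,1,4]
  #7 pop 6: in=[-4,4] → [-2,5] (was ⊥); enqueue [2,3]
  #8 pop 0: in=[-2,5] → [-4,5] (was [-4,4]); enqueue [6]
  #9 pop 1: in=[-2,4] → [-2,4] (was ⊥); enqueue [0,5]
  #10 pop 4: in=[-2,4] → [-2,4] (was ⊥); enqueue []
  #11 pop 2: in=[-2,5] → [-4,3] (was ⊥); enqueue [1]
  #12 pop 3: in=[-2,5] → [-2,5] (was ⊥); enqueue [2,4]
  #13 pop 6: in=[-4,5] → [-2,5] (no change)
  #14 pop 0: in=[-2,5] → [-4,5] (no change)
  #15 pop 5: in=[-4,4] → [-2,4] (no change)
  #16 pop 1: in=[-4,4] → [-4,4] (was [-2,4]); enqueue [0,5]
  #17 pop 2: in=[-2,5] → [-4,3] (no change)
  #18 pop 4: in=[-2,5] → [-2,5] (was [-2,4]); enqueue []
  #19 pop 0: in=[-4,5] → [-4,5] (no change)
  #20 pop 5: in=[-4,5] → [-2,4] (no change)

Fixpoint:
  val[0] = [-4,5]
  val[1] = [-4,4]
  val[2] = [-4,3]
  val[3] = [-2,5]
  val[4] = [-2,5]
  val[5] = [-2,4]
  val[6] = [-2,5]

[-2,4]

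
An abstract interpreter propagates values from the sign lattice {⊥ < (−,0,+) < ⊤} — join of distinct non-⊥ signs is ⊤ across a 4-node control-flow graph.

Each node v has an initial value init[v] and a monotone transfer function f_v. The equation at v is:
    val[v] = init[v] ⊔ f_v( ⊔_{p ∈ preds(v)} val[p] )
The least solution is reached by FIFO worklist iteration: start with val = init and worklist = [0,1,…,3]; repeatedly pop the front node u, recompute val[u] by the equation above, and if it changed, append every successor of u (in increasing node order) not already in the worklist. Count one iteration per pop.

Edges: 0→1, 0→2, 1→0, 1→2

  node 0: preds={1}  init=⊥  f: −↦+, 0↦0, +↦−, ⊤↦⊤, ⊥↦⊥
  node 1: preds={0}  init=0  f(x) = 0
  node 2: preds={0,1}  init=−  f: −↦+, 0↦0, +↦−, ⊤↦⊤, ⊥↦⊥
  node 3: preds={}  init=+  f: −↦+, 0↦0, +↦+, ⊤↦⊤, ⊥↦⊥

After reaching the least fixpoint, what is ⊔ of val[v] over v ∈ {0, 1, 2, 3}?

⊤

Iteration log — 4 steps:
  step 1. node 0  ⊔preds=0  new=0  old=⊥  +wl: 
  step 2. node 1  ⊔preds=0  new=0  stable
  step 3. node 2  ⊔preds=0  new=⊤  old=−  +wl: 
  step 4. node 3  ⊔preds=⊥  new=+  stable

Least fixpoint reached:
  node 0: 0
  node 1: 0
  node 2: ⊤
  node 3: +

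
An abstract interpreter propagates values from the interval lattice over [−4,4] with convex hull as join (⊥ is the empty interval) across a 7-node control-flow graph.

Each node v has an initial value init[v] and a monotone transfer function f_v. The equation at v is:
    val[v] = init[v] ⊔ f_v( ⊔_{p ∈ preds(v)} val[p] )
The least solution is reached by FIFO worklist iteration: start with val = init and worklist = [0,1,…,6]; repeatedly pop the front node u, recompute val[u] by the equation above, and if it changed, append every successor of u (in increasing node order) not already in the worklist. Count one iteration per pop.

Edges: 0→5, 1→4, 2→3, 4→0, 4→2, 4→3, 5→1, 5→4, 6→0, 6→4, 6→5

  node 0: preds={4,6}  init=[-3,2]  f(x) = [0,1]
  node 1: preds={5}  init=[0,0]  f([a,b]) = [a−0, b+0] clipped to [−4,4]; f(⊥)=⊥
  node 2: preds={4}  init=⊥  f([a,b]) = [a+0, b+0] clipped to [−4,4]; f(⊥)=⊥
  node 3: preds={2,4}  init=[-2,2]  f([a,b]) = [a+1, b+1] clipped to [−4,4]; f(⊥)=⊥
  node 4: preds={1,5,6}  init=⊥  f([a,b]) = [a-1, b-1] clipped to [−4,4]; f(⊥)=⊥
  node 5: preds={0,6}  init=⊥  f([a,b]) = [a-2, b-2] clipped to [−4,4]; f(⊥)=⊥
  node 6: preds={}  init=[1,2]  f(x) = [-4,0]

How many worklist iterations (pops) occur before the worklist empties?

Trace (16 dequeues):
  [1] u=0 | in [1,2] | out [-3,2] | ==
  [2] u=1 | in ⊥ | out [0,0] | ==
  [3] u=2 | in ⊥ | out ⊥ | ==
  [4] u=3 | in ⊥ | out [-2,2] | ==
  [5] u=4 | in [0,2] | out [-1,1] | prev ⊥ | push {0,2,3}
  [6] u=5 | in [-3,2] | out [-4,0] | prev ⊥ | push {1,4}
  [7] u=6 | in ⊥ | out [-4,2] | prev [1,2] | push {5}
  [8] u=0 | in [-4,2] | out [-3,2] | ==
  [9] u=2 | in [-1,1] | out [-1,1] | prev ⊥ | push {}
  [10] u=3 | in [-1,1] | out [-2,2] | ==
  [11] u=1 | in [-4,0] | out [-4,0] | prev [0,0] | push {}
  [12] u=4 | in [-4,2] | out [-4,1] | prev [-1,1] | push {0,2,3}
  [13] u=5 | in [-4,2] | out [-4,0] | ==
  [14] u=0 | in [-4,2] | out [-3,2] | ==
  [15] u=2 | in [-4,1] | out [-4,1] | prev [-1,1] | push {}
  [16] u=3 | in [-4,1] | out [-3,2] | prev [-2,2] | push {}

Converged values:
  [0] [-3,2]
  [1] [-4,0]
  [2] [-4,1]
  [3] [-3,2]
  [4] [-4,1]
  [5] [-4,0]
  [6] [-4,2]

16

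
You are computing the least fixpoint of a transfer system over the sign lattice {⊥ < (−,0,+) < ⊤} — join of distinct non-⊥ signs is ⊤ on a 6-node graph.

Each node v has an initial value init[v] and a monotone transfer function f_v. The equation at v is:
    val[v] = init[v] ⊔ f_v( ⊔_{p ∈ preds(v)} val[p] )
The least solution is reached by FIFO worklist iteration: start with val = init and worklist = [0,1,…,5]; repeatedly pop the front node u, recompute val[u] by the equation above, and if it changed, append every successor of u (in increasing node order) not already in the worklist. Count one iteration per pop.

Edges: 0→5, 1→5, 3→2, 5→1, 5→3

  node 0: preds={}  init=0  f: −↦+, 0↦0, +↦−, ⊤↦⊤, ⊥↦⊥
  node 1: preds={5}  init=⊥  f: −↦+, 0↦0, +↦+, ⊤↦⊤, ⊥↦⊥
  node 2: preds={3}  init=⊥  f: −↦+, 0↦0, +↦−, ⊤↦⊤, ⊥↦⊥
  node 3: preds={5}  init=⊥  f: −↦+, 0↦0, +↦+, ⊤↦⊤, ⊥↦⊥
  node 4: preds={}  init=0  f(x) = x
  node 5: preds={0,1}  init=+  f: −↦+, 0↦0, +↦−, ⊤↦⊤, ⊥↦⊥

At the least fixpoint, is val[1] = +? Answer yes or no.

Trace (11 dequeues):
  [1] u=0 | in ⊥ | out 0 | ==
  [2] u=1 | in + | out + | prev ⊥ | push {}
  [3] u=2 | in ⊥ | out ⊥ | ==
  [4] u=3 | in + | out + | prev ⊥ | push {2}
  [5] u=4 | in ⊥ | out 0 | ==
  [6] u=5 | in ⊤ | out ⊤ | prev + | push {1,3}
  [7] u=2 | in + | out − | prev ⊥ | push {}
  [8] u=1 | in ⊤ | out ⊤ | prev + | push {5}
  [9] u=3 | in ⊤ | out ⊤ | prev + | push {2}
  [10] u=5 | in ⊤ | out ⊤ | ==
  [11] u=2 | in ⊤ | out ⊤ | prev − | push {}

Converged values:
  [0] 0
  [1] ⊤
  [2] ⊤
  [3] ⊤
  [4] 0
  [5] ⊤

no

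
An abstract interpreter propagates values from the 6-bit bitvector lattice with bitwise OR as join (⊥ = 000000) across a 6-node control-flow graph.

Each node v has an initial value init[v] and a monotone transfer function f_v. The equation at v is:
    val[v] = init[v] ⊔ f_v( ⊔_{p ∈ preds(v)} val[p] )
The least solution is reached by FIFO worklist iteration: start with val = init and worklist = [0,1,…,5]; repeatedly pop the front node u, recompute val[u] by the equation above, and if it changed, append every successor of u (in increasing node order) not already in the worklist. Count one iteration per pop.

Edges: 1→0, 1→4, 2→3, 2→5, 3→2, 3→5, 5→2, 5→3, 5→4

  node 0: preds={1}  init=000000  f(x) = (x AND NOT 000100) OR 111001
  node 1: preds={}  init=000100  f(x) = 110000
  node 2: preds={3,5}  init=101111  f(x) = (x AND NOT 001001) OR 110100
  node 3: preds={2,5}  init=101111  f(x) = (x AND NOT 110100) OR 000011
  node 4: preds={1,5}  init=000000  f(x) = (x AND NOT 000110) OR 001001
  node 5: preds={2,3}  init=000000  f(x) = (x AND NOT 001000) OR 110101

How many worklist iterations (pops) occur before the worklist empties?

10

Iteration log — 10 steps:
  step 1. node 0  ⊔preds=000100  new=111001  old=000000  +wl: 
  step 2. node 1  ⊔preds=000000  new=110100  old=000100  +wl: 0
  step 3. node 2  ⊔preds=101111  new=111111  old=101111  +wl: 
  step 4. node 3  ⊔preds=111111  new=101111  stable
  step 5. node 4  ⊔preds=110100  new=111001  old=000000  +wl: 
  step 6. node 5  ⊔preds=111111  new=110111  old=000000  +wl: 2,3,4
  step 7. node 0  ⊔preds=110100  new=111001  stable
  step 8. node 2  ⊔preds=111111  new=111111  stable
  step 9. node 3  ⊔preds=111111  new=101111  stable
  step 10. node 4  ⊔preds=110111  new=111001  stable

Least fixpoint reached:
  node 0: 111001
  node 1: 110100
  node 2: 111111
  node 3: 101111
  node 4: 111001
  node 5: 110111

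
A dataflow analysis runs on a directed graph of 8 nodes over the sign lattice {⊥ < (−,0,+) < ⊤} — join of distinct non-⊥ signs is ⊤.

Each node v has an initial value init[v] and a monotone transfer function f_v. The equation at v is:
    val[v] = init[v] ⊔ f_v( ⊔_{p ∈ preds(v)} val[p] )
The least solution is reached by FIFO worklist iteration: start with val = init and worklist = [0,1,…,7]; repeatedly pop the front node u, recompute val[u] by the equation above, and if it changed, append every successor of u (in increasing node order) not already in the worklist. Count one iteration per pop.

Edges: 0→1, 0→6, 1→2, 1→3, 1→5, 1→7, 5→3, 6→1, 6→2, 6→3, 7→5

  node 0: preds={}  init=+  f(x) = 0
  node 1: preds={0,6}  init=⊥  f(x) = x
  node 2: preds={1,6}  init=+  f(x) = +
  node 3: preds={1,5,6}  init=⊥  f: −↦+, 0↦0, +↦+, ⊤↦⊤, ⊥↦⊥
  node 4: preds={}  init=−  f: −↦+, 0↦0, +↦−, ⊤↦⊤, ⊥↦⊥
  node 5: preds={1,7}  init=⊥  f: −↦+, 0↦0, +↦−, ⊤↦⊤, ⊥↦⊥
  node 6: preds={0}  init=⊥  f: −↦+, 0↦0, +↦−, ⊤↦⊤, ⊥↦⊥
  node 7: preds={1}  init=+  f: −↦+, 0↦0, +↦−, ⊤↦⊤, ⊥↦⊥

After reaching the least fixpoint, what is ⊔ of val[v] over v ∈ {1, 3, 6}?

⊤

Iteration log — 12 steps:
  step 1. node 0  ⊔preds=⊥  new=⊤  old=+  +wl: 
  step 2. node 1  ⊔preds=⊤  new=⊤  old=⊥  +wl: 
  step 3. node 2  ⊔preds=⊤  new=+  stable
  step 4. node 3  ⊔preds=⊤  new=⊤  old=⊥  +wl: 
  step 5. node 4  ⊔preds=⊥  new=−  stable
  step 6. node 5  ⊔preds=⊤  new=⊤  old=⊥  +wl: 3
  step 7. node 6  ⊔preds=⊤  new=⊤  old=⊥  +wl: 1,2
  step 8. node 7  ⊔preds=⊤  new=⊤  old=+  +wl: 5
  step 9. node 3  ⊔preds=⊤  new=⊤  stable
  step 10. node 1  ⊔preds=⊤  new=⊤  stable
  step 11. node 2  ⊔preds=⊤  new=+  stable
  step 12. node 5  ⊔preds=⊤  new=⊤  stable

Least fixpoint reached:
  node 0: ⊤
  node 1: ⊤
  node 2: +
  node 3: ⊤
  node 4: −
  node 5: ⊤
  node 6: ⊤
  node 7: ⊤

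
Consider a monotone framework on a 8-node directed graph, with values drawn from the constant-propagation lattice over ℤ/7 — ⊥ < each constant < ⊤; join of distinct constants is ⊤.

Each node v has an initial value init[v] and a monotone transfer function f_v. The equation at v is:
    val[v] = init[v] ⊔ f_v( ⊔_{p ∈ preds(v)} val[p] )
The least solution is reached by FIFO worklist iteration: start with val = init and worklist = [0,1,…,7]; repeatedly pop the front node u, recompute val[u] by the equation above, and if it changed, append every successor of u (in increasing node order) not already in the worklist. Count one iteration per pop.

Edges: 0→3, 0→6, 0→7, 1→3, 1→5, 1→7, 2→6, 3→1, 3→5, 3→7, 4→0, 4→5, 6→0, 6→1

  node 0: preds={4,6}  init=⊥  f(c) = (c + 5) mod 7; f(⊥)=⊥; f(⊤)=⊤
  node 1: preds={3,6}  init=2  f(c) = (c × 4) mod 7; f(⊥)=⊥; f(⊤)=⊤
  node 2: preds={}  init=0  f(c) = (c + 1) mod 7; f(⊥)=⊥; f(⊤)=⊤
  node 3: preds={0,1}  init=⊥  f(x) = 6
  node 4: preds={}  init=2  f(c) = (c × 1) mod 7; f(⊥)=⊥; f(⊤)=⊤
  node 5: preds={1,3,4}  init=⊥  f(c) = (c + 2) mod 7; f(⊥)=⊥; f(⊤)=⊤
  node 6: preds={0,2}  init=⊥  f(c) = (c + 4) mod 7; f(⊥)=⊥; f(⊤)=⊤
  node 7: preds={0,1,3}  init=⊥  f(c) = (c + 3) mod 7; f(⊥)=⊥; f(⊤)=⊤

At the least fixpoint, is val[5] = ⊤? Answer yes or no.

yes

Iteration log — 16 steps:
  step 1. node 0  ⊔preds=2  new=0  old=⊥  +wl: 
  step 2. node 1  ⊔preds=⊥  new=2  stable
  step 3. node 2  ⊔preds=⊥  new=0  stable
  step 4. node 3  ⊔preds=⊤  new=6  old=⊥  +wl: 1
  step 5. node 4  ⊔preds=⊥  new=2  stable
  step 6. node 5  ⊔preds=⊤  new=⊤  old=⊥  +wl: 
  step 7. node 6  ⊔preds=0  new=4  old=⊥  +wl: 0
  step 8. node 7  ⊔preds=⊤  new=⊤  old=⊥  +wl: 
  step 9. node 1  ⊔preds=⊤  new=⊤  old=2  +wl: 3,5,7
  step 10. node 0  ⊔preds=⊤  new=⊤  old=0  +wl: 6
  step 11. node 3  ⊔preds=⊤  new=6  stable
  step 12. node 5  ⊔preds=⊤  new=⊤  stable
  step 13. node 7  ⊔preds=⊤  new=⊤  stable
  step 14. node 6  ⊔preds=⊤  new=⊤  old=4  +wl: 0,1
  step 15. node 0  ⊔preds=⊤  new=⊤  stable
  step 16. node 1  ⊔preds=⊤  new=⊤  stable

Least fixpoint reached:
  node 0: ⊤
  node 1: ⊤
  node 2: 0
  node 3: 6
  node 4: 2
  node 5: ⊤
  node 6: ⊤
  node 7: ⊤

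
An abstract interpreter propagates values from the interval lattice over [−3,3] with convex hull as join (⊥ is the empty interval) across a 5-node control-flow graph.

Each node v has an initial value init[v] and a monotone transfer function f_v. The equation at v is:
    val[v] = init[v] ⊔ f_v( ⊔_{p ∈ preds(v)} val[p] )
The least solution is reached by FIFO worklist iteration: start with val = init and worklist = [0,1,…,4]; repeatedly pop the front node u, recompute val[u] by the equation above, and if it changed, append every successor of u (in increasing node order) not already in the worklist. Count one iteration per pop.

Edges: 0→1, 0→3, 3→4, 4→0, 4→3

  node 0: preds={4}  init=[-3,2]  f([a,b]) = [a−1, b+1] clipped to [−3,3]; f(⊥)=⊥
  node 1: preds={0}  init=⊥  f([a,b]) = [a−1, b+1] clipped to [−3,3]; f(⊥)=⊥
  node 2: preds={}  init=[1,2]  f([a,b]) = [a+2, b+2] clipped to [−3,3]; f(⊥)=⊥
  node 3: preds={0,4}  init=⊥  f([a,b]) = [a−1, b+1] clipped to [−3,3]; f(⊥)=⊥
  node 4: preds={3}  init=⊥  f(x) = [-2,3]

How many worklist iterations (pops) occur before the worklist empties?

8

Trace (8 dequeues):
  [1] u=0 | in ⊥ | out [-3,2] | ==
  [2] u=1 | in [-3,2] | out [-3,3] | prev ⊥ | push {}
  [3] u=2 | in ⊥ | out [1,2] | ==
  [4] u=3 | in [-3,2] | out [-3,3] | prev ⊥ | push {}
  [5] u=4 | in [-3,3] | out [-2,3] | prev ⊥ | push {0,3}
  [6] u=0 | in [-2,3] | out [-3,3] | prev [-3,2] | push {1}
  [7] u=3 | in [-3,3] | out [-3,3] | ==
  [8] u=1 | in [-3,3] | out [-3,3] | ==

Converged values:
  [0] [-3,3]
  [1] [-3,3]
  [2] [1,2]
  [3] [-3,3]
  [4] [-2,3]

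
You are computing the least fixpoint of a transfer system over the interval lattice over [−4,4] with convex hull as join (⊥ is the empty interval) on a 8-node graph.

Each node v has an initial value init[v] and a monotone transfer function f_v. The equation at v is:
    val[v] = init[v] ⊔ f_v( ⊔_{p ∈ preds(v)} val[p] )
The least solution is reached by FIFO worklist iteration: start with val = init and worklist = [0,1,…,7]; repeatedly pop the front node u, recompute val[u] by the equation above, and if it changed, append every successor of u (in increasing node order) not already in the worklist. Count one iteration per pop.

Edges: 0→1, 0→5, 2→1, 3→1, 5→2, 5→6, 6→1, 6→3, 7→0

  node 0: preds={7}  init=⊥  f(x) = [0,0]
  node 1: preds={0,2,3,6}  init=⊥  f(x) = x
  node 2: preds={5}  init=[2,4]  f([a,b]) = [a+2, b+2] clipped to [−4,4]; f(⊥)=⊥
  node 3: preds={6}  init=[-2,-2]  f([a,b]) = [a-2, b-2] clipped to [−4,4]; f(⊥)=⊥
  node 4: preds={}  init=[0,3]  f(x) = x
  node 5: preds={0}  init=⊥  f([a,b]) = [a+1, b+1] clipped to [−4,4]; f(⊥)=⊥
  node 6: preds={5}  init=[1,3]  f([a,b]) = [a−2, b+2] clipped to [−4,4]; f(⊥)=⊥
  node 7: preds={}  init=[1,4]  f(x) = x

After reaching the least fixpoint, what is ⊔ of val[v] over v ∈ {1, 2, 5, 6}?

[-3,4]

Iteration log — 12 steps:
  step 1. node 0  ⊔preds=[1,4]  new=[0,0]  old=⊥  +wl: 
  step 2. node 1  ⊔preds=[-2,4]  new=[-2,4]  old=⊥  +wl: 
  step 3. node 2  ⊔preds=⊥  new=[2,4]  stable
  step 4. node 3  ⊔preds=[1,3]  new=[-2,1]  old=[-2,-2]  +wl: 1
  step 5. node 4  ⊔preds=⊥  new=[0,3]  stable
  step 6. node 5  ⊔preds=[0,0]  new=[1,1]  old=⊥  +wl: 2
  step 7. node 6  ⊔preds=[1,1]  new=[-1,3]  old=[1,3]  +wl: 3
  step 8. node 7  ⊔preds=⊥  new=[1,4]  stable
  step 9. node 1  ⊔preds=[-2,4]  new=[-2,4]  stable
  step 10. node 2  ⊔preds=[1,1]  new=[2,4]  stable
  step 11. node 3  ⊔preds=[-1,3]  new=[-3,1]  old=[-2,1]  +wl: 1
  step 12. node 1  ⊔preds=[-3,4]  new=[-3,4]  old=[-2,4]  +wl: 

Least fixpoint reached:
  node 0: [0,0]
  node 1: [-3,4]
  node 2: [2,4]
  node 3: [-3,1]
  node 4: [0,3]
  node 5: [1,1]
  node 6: [-1,3]
  node 7: [1,4]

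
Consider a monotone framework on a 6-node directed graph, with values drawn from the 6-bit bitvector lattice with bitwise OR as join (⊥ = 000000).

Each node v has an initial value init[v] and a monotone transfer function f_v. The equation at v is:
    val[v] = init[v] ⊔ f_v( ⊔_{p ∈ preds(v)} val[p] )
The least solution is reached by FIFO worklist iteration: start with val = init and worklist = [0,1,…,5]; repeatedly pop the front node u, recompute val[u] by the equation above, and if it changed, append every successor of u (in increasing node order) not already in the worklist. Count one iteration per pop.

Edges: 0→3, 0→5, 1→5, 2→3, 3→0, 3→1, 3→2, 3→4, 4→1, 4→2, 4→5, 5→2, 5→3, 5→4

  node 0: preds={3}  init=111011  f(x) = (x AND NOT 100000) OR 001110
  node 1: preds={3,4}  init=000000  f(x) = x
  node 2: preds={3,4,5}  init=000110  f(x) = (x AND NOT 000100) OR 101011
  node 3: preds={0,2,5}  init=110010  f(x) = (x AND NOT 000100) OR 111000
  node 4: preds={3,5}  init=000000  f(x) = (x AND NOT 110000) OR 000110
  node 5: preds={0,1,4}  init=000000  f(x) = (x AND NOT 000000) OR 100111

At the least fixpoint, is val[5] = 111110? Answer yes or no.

Trace (12 dequeues):
  [1] u=0 | in 110010 | out 111111 | prev 111011 | push {}
  [2] u=1 | in 110010 | out 110010 | prev 000000 | push {}
  [3] u=2 | in 110010 | out 111111 | prev 000110 | push {}
  [4] u=3 | in 111111 | out 111011 | prev 110010 | push {0,1,2}
  [5] u=4 | in 111011 | out 001111 | prev 000000 | push {}
  [6] u=5 | in 111111 | out 111111 | prev 000000 | push {3,4}
  [7] u=0 | in 111011 | out 111111 | ==
  [8] u=1 | in 111111 | out 111111 | prev 110010 | push {5}
  [9] u=2 | in 111111 | out 111111 | ==
  [10] u=3 | in 111111 | out 111011 | ==
  [11] u=4 | in 111111 | out 001111 | ==
  [12] u=5 | in 111111 | out 111111 | ==

Converged values:
  [0] 111111
  [1] 111111
  [2] 111111
  [3] 111011
  [4] 001111
  [5] 111111

no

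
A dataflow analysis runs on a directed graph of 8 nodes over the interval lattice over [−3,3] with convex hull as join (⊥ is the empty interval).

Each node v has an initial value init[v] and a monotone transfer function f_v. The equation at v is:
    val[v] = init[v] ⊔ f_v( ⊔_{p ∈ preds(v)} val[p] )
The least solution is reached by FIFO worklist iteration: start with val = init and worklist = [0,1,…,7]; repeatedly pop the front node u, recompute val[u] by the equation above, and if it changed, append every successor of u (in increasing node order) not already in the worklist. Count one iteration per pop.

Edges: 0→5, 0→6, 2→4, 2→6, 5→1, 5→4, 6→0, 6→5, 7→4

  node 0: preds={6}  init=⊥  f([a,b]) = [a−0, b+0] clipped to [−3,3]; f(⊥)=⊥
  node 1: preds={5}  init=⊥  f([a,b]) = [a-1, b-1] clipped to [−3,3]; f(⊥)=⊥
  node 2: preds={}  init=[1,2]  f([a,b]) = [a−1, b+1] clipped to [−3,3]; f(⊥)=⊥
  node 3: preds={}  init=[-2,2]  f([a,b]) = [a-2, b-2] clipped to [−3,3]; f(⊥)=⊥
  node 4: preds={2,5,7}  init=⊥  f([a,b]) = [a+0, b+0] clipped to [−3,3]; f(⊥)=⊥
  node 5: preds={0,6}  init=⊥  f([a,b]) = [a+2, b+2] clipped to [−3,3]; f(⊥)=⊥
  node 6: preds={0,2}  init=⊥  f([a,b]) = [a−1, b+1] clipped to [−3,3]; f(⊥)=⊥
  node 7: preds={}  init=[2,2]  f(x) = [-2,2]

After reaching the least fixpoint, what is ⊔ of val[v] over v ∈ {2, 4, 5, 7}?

Worklist (28 pops):
  #1 pop 0: in=⊥ → ⊥ (no change)
  #2 pop 1: in=⊥ → ⊥ (no change)
  #3 pop 2: in=⊥ → [1,2] (no change)
  #4 pop 3: in=⊥ → [-2,2] (no change)
  #5 pop 4: in=[1,2] → [1,2] (was ⊥); enqueue []
  #6 pop 5: in=⊥ → ⊥ (no change)
  #7 pop 6: in=[1,2] → [0,3] (was ⊥); enqueue [0,5]
  #8 pop 7: in=⊥ → [-2,2] (was [2,2]); enqueue [4]
  #9 pop 0: in=[0,3] → [0,3] (was ⊥); enqueue [6]
  #10 pop 5: in=[0,3] → [2,3] (was ⊥); enqueue [1]
  #11 pop 4: in=[-2,3] → [-2,3] (was [1,2]); enqueue []
  #12 pop 6: in=[0,3] → [-1,3] (was [0,3]); enqueue [0,5]
  #13 pop 1: in=[2,3] → [1,2] (was ⊥); enqueue []
  #14 pop 0: in=[-1,3] → [-1,3] (was [0,3]); enqueue [6]
  #15 pop 5: in=[-1,3] → [1,3] (was [2,3]); enqueue [1,4]
  #16 pop 6: in=[-1,3] → [-2,3] (was [-1,3]); enqueue [0,5]
  #17 pop 1: in=[1,3] → [0,2] (was [1,2]); enqueue []
  #18 pop 4: in=[-2,3] → [-2,3] (no change)
  #19 pop 0: in=[-2,3] → [-2,3] (was [-1,3]); enqueue [6]
  #20 pop 5: in=[-2,3] → [0,3] (was [1,3]); enqueue [1,4]
  #21 pop 6: in=[-2,3] → [-3,3] (was [-2,3]); enqueue [0,5]
  #22 pop 1: in=[0,3] → [-1,2] (was [0,2]); enqueue []
  #23 pop 4: in=[-2,3] → [-2,3] (no change)
  #24 pop 0: in=[-3,3] → [-3,3] (was [-2,3]); enqueue [6]
  #25 pop 5: in=[-3,3] → [-1,3] (was [0,3]); enqueue [1,4]
  #26 pop 6: in=[-3,3] → [-3,3] (no change)
  #27 pop 1: in=[-1,3] → [-2,2] (was [-1,2]); enqueue []
  #28 pop 4: in=[-2,3] → [-2,3] (no change)

Fixpoint:
  val[0] = [-3,3]
  val[1] = [-2,2]
  val[2] = [1,2]
  val[3] = [-2,2]
  val[4] = [-2,3]
  val[5] = [-1,3]
  val[6] = [-3,3]
  val[7] = [-2,2]

[-2,3]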